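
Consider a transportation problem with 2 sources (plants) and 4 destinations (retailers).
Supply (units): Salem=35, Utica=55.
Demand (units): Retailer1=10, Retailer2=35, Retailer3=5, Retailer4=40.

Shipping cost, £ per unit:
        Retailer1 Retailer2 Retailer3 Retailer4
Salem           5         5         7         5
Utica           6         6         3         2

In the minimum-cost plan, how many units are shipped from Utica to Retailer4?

Optimal shipments:
  Salem->Retailer1: 10 × £5 = £50
  Salem->Retailer2: 25 × £5 = £125
  Utica->Retailer2: 10 × £6 = £60
  Utica->Retailer3: 5 × £3 = £15
  Utica->Retailer4: 40 × £2 = £80
Total cost = £330.
So Utica→Retailer4 carries 40 units.

40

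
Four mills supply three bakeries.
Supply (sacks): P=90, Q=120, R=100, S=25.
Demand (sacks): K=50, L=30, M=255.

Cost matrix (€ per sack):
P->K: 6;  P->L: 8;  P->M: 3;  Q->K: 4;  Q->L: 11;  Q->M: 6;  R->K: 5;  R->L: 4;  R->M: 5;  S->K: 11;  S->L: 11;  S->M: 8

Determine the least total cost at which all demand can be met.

A cheapest plan:
  P to M: 90 × €3 = €270
  Q to K: 50 × €4 = €200
  Q to M: 70 × €6 = €420
  R to L: 30 × €4 = €120
  R to M: 70 × €5 = €350
  S to M: 25 × €8 = €200
Total = 270 + 200 + 420 + 120 + 350 + 200 = €1560.

1560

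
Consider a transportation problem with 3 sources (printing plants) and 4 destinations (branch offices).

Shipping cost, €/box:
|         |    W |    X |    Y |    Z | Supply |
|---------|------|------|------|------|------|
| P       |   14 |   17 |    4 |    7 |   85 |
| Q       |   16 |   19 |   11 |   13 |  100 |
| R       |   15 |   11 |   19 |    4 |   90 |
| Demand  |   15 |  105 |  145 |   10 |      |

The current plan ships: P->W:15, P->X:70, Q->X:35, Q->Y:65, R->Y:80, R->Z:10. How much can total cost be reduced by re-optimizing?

Current plan cost = 15·14 + 70·17 + 35·19 + 65·11 + 80·19 + 10·4 = €4340.
Optimal plan:
  P->Y: 85 × €4 = €340
  Q->W: 15 × €16 = €240
  Q->X: 25 × €19 = €475
  Q->Y: 60 × €11 = €660
  R->X: 80 × €11 = €880
  R->Z: 10 × €4 = €40
Optimal cost = €2635.
Saving = 4340 − 2635 = €1705.

1705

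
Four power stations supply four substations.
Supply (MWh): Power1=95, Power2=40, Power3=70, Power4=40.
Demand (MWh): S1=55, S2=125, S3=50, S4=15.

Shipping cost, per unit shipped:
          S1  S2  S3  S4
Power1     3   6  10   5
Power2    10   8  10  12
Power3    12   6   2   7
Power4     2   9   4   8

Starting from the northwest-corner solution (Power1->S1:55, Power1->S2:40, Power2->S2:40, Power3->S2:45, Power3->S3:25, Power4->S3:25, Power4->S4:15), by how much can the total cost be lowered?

135

Current plan cost = 55·3 + 40·6 + 40·8 + 45·6 + 25·2 + 25·4 + 15·8 = 1265.
Optimal plan:
  Power1–S1: 15 × 3 = 45
  Power1–S2: 65 × 6 = 390
  Power1–S4: 15 × 5 = 75
  Power2–S2: 40 × 8 = 320
  Power3–S2: 20 × 6 = 120
  Power3–S3: 50 × 2 = 100
  Power4–S1: 40 × 2 = 80
Optimal cost = 1130.
Saving = 1265 − 1130 = 135.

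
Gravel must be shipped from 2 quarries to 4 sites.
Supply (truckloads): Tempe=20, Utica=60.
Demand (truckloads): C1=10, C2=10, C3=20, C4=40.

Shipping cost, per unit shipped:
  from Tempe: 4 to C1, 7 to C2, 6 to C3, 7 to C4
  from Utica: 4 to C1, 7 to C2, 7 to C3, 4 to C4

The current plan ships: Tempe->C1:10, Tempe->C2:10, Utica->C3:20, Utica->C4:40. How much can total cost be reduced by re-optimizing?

Current plan cost = 10·4 + 10·7 + 20·7 + 40·4 = 410.
Optimal plan:
  Tempe to C3: 20 × 6 = 120
  Utica to C1: 10 × 4 = 40
  Utica to C2: 10 × 7 = 70
  Utica to C4: 40 × 4 = 160
Optimal cost = 390.
Saving = 410 − 390 = 20.

20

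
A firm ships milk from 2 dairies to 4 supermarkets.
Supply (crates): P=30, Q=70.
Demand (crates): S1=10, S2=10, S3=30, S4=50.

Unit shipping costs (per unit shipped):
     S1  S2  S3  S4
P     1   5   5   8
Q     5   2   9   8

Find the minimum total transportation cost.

620

Optimal allocation:
  P–S1: 10 × 1 = 10
  P–S3: 20 × 5 = 100
  Q–S2: 10 × 2 = 20
  Q–S3: 10 × 9 = 90
  Q–S4: 50 × 8 = 400
Total = 10 + 100 + 20 + 90 + 400 = 620.
(Supply check: P ships 30; Q ships 70.)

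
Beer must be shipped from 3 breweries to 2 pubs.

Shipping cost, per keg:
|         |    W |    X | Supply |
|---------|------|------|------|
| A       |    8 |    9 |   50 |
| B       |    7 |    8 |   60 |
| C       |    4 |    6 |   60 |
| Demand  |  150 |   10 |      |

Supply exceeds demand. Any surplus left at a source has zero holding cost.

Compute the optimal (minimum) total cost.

One minimum-cost allocation:
  A->W: 30 kegs
  A->X: 10 kegs
  B->W: 60 kegs
  C->W: 60 kegs
Total cost = 990.

990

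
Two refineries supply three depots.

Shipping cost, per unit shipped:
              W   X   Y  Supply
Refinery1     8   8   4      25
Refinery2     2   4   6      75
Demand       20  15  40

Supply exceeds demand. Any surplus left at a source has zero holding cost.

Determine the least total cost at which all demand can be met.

Optimal allocation:
  Refinery1 to Y: 25 × 4 = 100
  Refinery2 to W: 20 × 2 = 40
  Refinery2 to X: 15 × 4 = 60
  Refinery2 to Y: 15 × 6 = 90
Total = 100 + 40 + 60 + 90 = 290.

290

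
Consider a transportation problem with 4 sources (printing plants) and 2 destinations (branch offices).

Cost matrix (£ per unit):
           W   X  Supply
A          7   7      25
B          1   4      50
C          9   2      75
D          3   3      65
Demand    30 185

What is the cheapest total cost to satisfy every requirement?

630

An optimal shipping plan:
  A to X: 25 × £7 = £175
  B to W: 30 × £1 = £30
  B to X: 20 × £4 = £80
  C to X: 75 × £2 = £150
  D to X: 65 × £3 = £195
Total = 175 + 30 + 80 + 150 + 195 = £630.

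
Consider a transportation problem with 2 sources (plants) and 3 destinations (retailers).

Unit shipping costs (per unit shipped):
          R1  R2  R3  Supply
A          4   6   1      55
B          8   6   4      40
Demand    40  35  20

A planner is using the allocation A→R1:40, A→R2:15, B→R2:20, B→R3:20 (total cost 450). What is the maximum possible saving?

45

Current plan cost = 40·4 + 15·6 + 20·6 + 20·4 = 450.
Optimal plan:
  A->R1: 40 × 4 = 160
  A->R3: 15 × 1 = 15
  B->R2: 35 × 6 = 210
  B->R3: 5 × 4 = 20
Optimal cost = 405.
Saving = 450 − 405 = 45.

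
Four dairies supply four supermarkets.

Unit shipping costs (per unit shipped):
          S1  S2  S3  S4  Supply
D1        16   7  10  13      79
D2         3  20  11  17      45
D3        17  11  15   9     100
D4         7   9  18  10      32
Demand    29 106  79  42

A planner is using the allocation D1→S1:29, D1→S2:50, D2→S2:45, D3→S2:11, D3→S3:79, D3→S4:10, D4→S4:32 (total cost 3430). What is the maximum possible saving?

Current plan cost = 29·16 + 50·7 + 45·20 + 11·11 + 79·15 + 10·9 + 32·10 = 3430.
Optimal plan:
  D1→S2: 16 × 7 = 112
  D1→S3: 63 × 10 = 630
  D2→S1: 29 × 3 = 87
  D2→S3: 16 × 11 = 176
  D3→S2: 58 × 11 = 638
  D3→S4: 42 × 9 = 378
  D4→S2: 32 × 9 = 288
Optimal cost = 2309.
Saving = 3430 − 2309 = 1121.

1121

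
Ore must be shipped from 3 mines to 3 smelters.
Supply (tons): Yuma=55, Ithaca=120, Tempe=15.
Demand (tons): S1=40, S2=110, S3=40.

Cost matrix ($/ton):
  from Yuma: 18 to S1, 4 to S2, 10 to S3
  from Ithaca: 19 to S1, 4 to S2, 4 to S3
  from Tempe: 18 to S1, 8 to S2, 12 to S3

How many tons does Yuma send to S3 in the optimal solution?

The minimum-cost plan:
  Yuma–S1: 25 × $18 = $450
  Yuma–S2: 30 × $4 = $120
  Ithaca–S2: 80 × $4 = $320
  Ithaca–S3: 40 × $4 = $160
  Tempe–S1: 15 × $18 = $270
Total cost = $1320.
The route Yuma→S3 is not used.

0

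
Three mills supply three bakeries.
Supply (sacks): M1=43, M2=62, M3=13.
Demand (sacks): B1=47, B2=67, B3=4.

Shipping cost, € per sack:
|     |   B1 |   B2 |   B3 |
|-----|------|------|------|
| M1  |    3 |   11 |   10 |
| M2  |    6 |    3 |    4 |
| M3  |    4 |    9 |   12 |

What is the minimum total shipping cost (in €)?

416

Optimal allocation:
  M1 to B1: 43 × €3 = €129
  M2 to B2: 58 × €3 = €174
  M2 to B3: 4 × €4 = €16
  M3 to B1: 4 × €4 = €16
  M3 to B2: 9 × €9 = €81
Total = 129 + 174 + 16 + 16 + 81 = €416.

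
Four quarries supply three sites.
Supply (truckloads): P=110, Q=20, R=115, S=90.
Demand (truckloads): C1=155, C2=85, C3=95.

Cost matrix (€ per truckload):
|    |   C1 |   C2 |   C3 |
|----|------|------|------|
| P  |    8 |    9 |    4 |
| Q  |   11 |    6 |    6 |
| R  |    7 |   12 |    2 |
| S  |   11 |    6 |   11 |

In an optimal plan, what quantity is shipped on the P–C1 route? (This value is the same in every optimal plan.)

Solving gives:
  P→C1: 110 × €8 = €880
  Q→C3: 20 × €6 = €120
  R→C1: 40 × €7 = €280
  R→C3: 75 × €2 = €150
  S→C1: 5 × €11 = €55
  S→C2: 85 × €6 = €510
Total cost = €1995.
So P→C1 carries 110 truckloads.

110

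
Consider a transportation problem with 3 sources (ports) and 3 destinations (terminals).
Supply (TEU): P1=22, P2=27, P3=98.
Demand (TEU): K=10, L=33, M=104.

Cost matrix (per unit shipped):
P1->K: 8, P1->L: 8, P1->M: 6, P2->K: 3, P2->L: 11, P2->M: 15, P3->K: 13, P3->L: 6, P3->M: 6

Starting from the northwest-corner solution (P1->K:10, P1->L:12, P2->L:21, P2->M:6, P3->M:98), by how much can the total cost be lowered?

Current plan cost = 10·8 + 12·8 + 21·11 + 6·15 + 98·6 = 1085.
Optimal plan:
  P1 to M: 22 × 6 = 132
  P2 to K: 10 × 3 = 30
  P2 to L: 17 × 11 = 187
  P3 to L: 16 × 6 = 96
  P3 to M: 82 × 6 = 492
Optimal cost = 937.
Saving = 1085 − 937 = 148.

148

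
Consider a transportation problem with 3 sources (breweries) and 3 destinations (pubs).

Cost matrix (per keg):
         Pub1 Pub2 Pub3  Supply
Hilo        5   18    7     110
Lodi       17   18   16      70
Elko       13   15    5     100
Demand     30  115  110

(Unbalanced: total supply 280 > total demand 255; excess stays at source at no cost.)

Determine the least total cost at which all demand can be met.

Optimal allocation:
  Hilo->Pub1: 30 × 5 = 150
  Hilo->Pub3: 80 × 7 = 560
  Lodi->Pub2: 45 × 18 = 810
  Elko->Pub2: 70 × 15 = 1050
  Elko->Pub3: 30 × 5 = 150
Total = 150 + 560 + 810 + 1050 + 150 = 2720.

2720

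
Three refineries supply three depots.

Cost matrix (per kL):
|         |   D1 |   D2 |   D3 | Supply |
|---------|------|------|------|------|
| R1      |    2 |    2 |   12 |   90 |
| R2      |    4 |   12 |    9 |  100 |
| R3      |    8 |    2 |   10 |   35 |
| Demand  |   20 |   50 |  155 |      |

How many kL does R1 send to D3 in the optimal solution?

Solving gives:
  R1 to D1: 20 kL
  R1 to D2: 50 kL
  R1 to D3: 20 kL
  R2 to D3: 100 kL
  R3 to D3: 35 kL
Total cost = 1630.
So R1→D3 carries 20 kL.

20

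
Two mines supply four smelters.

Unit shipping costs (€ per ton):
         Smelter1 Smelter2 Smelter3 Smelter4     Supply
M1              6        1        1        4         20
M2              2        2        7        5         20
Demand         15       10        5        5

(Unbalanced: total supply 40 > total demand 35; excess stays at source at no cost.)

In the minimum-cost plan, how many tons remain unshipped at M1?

0

Minimum-cost shipments:
  M1->Smelter2: 10 × €1 = €10
  M1->Smelter3: 5 × €1 = €5
  M1->Smelter4: 5 × €4 = €20
  M2->Smelter1: 15 × €2 = €30
Total cost = €65.
M1 ships 20 of its 20, leaving 0.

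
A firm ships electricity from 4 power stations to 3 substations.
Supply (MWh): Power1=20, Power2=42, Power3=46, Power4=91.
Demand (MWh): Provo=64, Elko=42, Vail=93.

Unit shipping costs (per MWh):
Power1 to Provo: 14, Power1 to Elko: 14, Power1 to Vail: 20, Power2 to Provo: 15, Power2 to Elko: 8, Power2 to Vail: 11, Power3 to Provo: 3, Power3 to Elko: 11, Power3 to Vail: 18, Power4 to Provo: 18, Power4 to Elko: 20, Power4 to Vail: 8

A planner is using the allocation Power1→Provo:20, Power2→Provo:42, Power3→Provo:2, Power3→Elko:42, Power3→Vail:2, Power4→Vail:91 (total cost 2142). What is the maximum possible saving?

Current plan cost = 20·14 + 42·15 + 2·3 + 42·11 + 2·18 + 91·8 = 2142.
Optimal plan:
  Power1→Provo: 18 × 14 = 252
  Power1→Elko: 2 × 14 = 28
  Power2→Elko: 40 × 8 = 320
  Power2→Vail: 2 × 11 = 22
  Power3→Provo: 46 × 3 = 138
  Power4→Vail: 91 × 8 = 728
Optimal cost = 1488.
Saving = 2142 − 1488 = 654.

654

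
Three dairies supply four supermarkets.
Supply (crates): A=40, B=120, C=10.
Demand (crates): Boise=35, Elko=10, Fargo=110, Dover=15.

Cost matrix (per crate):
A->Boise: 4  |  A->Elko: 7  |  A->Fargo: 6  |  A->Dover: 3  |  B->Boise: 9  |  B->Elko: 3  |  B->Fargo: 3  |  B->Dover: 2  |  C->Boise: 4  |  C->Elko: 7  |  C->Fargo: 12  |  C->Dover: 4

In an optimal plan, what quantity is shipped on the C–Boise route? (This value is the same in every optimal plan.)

10

Optimal shipments:
  A–Boise: 25 × 4 = 100
  A–Dover: 15 × 3 = 45
  B–Elko: 10 × 3 = 30
  B–Fargo: 110 × 3 = 330
  C–Boise: 10 × 4 = 40
Total cost = 545.
So C→Boise carries 10 crates.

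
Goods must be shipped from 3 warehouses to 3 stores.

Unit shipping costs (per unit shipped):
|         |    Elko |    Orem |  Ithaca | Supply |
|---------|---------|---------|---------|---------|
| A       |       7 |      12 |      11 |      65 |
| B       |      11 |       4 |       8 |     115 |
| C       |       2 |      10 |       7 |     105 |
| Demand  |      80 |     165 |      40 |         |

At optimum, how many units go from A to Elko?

Optimal shipments:
  A→Orem: 50 × 12 = 600
  A→Ithaca: 15 × 11 = 165
  B→Orem: 115 × 4 = 460
  C→Elko: 80 × 2 = 160
  C→Ithaca: 25 × 7 = 175
Total cost = 1560.
The route A→Elko is not used.

0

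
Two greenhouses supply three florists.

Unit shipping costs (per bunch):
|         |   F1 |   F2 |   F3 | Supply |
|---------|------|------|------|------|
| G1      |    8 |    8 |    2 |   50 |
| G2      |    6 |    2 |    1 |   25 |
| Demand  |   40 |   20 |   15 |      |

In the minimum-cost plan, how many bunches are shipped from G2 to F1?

Solving gives:
  G1->F1: 35 × 8 = 280
  G1->F3: 15 × 2 = 30
  G2->F1: 5 × 6 = 30
  G2->F2: 20 × 2 = 40
Total cost = 380.
So G2→F1 carries 5 bunches.

5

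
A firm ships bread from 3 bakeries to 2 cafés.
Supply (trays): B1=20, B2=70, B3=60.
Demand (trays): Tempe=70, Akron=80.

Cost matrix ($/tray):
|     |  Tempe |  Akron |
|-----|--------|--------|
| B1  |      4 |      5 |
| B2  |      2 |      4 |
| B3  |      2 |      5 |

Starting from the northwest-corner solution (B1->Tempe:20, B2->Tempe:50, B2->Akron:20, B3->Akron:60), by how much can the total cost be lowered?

80

Current plan cost = 20·4 + 50·2 + 20·4 + 60·5 = $560.
Optimal plan:
  B1->Akron: 20 × $5 = $100
  B2->Tempe: 10 × $2 = $20
  B2->Akron: 60 × $4 = $240
  B3->Tempe: 60 × $2 = $120
Optimal cost = $480.
Saving = 560 − 480 = $80.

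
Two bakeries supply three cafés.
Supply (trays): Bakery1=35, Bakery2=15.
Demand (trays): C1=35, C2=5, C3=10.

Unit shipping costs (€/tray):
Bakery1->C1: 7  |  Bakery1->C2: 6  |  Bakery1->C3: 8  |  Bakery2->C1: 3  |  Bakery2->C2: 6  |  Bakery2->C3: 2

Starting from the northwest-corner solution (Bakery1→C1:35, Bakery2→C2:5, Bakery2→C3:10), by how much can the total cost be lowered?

Current plan cost = 35·7 + 5·6 + 10·2 = €295.
Optimal plan:
  Bakery1 to C1: 30 × €7 = €210
  Bakery1 to C2: 5 × €6 = €30
  Bakery2 to C1: 5 × €3 = €15
  Bakery2 to C3: 10 × €2 = €20
Optimal cost = €275.
Saving = 295 − 275 = €20.

20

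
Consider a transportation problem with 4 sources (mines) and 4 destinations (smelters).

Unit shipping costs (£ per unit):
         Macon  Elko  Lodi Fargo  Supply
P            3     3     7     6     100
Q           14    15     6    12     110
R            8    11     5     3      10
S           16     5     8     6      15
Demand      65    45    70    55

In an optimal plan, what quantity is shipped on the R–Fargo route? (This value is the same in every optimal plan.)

10

Optimal shipments:
  P->Macon: 65 tons
  P->Elko: 35 tons
  Q->Lodi: 70 tons
  Q->Fargo: 40 tons
  R->Fargo: 10 tons
  S->Elko: 10 tons
  S->Fargo: 5 tons
Total cost = £1310.
So R→Fargo carries 10 tons.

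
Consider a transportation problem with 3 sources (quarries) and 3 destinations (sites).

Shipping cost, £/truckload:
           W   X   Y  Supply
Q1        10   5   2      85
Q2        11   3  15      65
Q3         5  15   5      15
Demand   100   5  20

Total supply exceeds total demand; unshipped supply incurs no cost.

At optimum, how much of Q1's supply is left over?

0

An optimal plan:
  Q1–W: 65 × £10 = £650
  Q1–Y: 20 × £2 = £40
  Q2–W: 20 × £11 = £220
  Q2–X: 5 × £3 = £15
  Q3–W: 15 × £5 = £75
Total cost = £1000.
Q1 ships 85 of its 85, leaving 0.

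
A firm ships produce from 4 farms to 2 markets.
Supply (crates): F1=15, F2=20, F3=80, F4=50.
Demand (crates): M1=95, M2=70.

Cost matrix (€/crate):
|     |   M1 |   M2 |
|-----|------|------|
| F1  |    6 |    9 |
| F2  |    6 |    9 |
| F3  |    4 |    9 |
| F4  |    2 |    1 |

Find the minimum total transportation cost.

A cheapest plan:
  F1 to M1: 15 × €6 = €90
  F2 to M2: 20 × €9 = €180
  F3 to M1: 80 × €4 = €320
  F4 to M2: 50 × €1 = €50
Total = 90 + 180 + 320 + 50 = €640.

640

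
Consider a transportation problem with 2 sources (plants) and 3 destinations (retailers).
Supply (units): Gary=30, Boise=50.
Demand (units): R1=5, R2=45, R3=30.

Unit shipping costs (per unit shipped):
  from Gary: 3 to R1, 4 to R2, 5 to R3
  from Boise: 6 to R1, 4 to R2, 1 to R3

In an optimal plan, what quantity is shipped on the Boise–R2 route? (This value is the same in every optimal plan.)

The minimum-cost plan:
  Gary to R1: 5 × 3 = 15
  Gary to R2: 25 × 4 = 100
  Boise to R2: 20 × 4 = 80
  Boise to R3: 30 × 1 = 30
Total cost = 225.
So Boise→R2 carries 20 units.

20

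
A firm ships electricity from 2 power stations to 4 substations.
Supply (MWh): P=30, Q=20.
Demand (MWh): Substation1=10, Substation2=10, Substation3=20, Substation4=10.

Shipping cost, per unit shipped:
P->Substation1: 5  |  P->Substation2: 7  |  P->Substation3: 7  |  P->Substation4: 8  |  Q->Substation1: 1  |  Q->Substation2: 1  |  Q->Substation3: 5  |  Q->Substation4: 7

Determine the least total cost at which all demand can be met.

240

An optimal shipping plan:
  P->Substation3: 20 MWh
  P->Substation4: 10 MWh
  Q->Substation1: 10 MWh
  Q->Substation2: 10 MWh
Total cost = 240.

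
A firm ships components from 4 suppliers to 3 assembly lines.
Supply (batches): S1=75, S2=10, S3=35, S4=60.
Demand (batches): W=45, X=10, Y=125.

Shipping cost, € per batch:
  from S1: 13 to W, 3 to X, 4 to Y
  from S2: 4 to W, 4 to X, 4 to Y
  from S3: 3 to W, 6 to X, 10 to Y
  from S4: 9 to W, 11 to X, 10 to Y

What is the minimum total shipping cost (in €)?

1025

One minimum-cost allocation:
  S1->X: 10 × €3 = €30
  S1->Y: 65 × €4 = €260
  S2->Y: 10 × €4 = €40
  S3->W: 35 × €3 = €105
  S4->W: 10 × €9 = €90
  S4->Y: 50 × €10 = €500
Total = 30 + 260 + 40 + 105 + 90 + 500 = €1025.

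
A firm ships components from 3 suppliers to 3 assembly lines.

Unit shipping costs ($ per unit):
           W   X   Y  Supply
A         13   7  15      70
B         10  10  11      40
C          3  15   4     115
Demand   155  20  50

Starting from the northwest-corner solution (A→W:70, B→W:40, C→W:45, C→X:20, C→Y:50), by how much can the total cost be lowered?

360

Current plan cost = 70·13 + 40·10 + 45·3 + 20·15 + 50·4 = $1945.
Optimal plan:
  A->W: 50 × $13 = $650
  A->X: 20 × $7 = $140
  B->W: 40 × $10 = $400
  C->W: 65 × $3 = $195
  C->Y: 50 × $4 = $200
Optimal cost = $1585.
Saving = 1945 − 1585 = $360.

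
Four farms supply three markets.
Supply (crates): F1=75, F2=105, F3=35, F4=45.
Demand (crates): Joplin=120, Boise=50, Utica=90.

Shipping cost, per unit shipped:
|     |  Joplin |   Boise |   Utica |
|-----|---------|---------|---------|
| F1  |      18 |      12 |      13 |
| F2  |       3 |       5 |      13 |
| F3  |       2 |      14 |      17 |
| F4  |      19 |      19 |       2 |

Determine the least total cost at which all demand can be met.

One minimum-cost allocation:
  F1→Boise: 30 × 12 = 360
  F1→Utica: 45 × 13 = 585
  F2→Joplin: 85 × 3 = 255
  F2→Boise: 20 × 5 = 100
  F3→Joplin: 35 × 2 = 70
  F4→Utica: 45 × 2 = 90
Total = 360 + 585 + 255 + 100 + 70 + 90 = 1460.
(Supply check: F1 ships 75; F2 ships 105; F3 ships 35; F4 ships 45.)

1460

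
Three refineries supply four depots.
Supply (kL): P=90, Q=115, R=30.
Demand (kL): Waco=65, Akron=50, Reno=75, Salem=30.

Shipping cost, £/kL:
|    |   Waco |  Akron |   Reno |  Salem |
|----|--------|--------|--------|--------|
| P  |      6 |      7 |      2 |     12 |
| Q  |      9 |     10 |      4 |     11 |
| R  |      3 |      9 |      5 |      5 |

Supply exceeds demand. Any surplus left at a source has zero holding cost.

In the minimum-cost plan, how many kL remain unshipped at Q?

Minimum-cost shipments:
  P→Waco: 40 × £6 = £240
  P→Akron: 50 × £7 = £350
  Q→Waco: 25 × £9 = £225
  Q→Reno: 75 × £4 = £300
  R→Salem: 30 × £5 = £150
Total cost = £1265.
Q ships 100 of its 115, leaving 15.

15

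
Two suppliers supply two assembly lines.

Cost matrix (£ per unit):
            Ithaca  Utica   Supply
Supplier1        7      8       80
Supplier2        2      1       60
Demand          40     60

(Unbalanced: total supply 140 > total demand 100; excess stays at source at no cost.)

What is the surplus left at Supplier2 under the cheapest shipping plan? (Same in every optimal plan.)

0

Minimum-cost shipments:
  Supplier1→Ithaca: 40 × £7 = £280
  Supplier2→Utica: 60 × £1 = £60
Total cost = £340.
Supplier2 ships 60 of its 60, leaving 0.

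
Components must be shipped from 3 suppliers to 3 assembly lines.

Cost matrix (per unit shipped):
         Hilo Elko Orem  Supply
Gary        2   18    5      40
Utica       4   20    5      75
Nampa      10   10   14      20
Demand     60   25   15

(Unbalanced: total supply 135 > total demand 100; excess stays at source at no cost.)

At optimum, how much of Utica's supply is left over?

35

An optimal plan:
  Gary->Hilo: 35 × 2 = 70
  Gary->Elko: 5 × 18 = 90
  Utica->Hilo: 25 × 4 = 100
  Utica->Orem: 15 × 5 = 75
  Nampa->Elko: 20 × 10 = 200
Total cost = 535.
Utica ships 40 of its 75, leaving 35.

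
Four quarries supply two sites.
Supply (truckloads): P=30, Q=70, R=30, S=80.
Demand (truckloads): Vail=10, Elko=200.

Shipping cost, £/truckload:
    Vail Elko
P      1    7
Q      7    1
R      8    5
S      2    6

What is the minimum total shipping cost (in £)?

An optimal shipping plan:
  P→Vail: 10 × £1 = £10
  P→Elko: 20 × £7 = £140
  Q→Elko: 70 × £1 = £70
  R→Elko: 30 × £5 = £150
  S→Elko: 80 × £6 = £480
Total = 10 + 140 + 70 + 150 + 480 = £850.

850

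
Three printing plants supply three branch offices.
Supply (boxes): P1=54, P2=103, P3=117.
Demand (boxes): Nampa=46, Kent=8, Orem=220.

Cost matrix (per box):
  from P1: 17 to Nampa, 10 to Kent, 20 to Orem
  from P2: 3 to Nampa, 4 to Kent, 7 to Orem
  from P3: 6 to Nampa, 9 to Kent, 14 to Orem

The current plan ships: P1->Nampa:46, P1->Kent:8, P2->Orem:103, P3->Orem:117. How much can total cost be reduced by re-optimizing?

230

Current plan cost = 46·17 + 8·10 + 103·7 + 117·14 = 3221.
Optimal plan:
  P1→Kent: 8 boxes
  P1→Orem: 46 boxes
  P2→Orem: 103 boxes
  P3→Nampa: 46 boxes
  P3→Orem: 71 boxes
Optimal cost = 2991.
Saving = 3221 − 2991 = 230.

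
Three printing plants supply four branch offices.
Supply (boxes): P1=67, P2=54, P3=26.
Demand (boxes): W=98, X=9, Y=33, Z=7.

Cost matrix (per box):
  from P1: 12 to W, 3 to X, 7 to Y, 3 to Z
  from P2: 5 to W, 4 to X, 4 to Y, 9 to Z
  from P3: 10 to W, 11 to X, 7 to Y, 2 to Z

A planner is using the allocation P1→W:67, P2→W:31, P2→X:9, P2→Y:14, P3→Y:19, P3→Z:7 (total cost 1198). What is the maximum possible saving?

173

Current plan cost = 67·12 + 31·5 + 9·4 + 14·4 + 19·7 + 7·2 = 1198.
Optimal plan:
  P1 to W: 18 boxes
  P1 to X: 9 boxes
  P1 to Y: 33 boxes
  P1 to Z: 7 boxes
  P2 to W: 54 boxes
  P3 to W: 26 boxes
Optimal cost = 1025.
Saving = 1198 − 1025 = 173.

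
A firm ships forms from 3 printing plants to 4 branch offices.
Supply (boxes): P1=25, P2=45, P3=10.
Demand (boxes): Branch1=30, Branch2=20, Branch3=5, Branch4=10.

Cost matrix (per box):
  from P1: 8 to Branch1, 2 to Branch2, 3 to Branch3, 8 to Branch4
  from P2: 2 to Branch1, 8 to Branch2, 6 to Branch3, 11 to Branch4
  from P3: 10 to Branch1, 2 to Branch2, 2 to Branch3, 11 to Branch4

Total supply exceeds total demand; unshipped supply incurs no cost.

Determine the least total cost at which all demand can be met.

An optimal shipping plan:
  P1 to Branch2: 15 boxes
  P1 to Branch4: 10 boxes
  P2 to Branch1: 30 boxes
  P3 to Branch2: 5 boxes
  P3 to Branch3: 5 boxes
Total cost = 190.
(Supply check: P1 ships 25; P2 ships 30; P3 ships 10.)

190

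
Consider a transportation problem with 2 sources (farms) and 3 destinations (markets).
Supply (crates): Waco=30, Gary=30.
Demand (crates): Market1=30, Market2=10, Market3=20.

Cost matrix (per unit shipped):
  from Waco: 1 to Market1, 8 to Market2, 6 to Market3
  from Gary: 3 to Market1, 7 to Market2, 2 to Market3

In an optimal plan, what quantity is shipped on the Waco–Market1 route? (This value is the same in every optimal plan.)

30

The minimum-cost plan:
  Waco–Market1: 30 × 1 = 30
  Gary–Market2: 10 × 7 = 70
  Gary–Market3: 20 × 2 = 40
Total cost = 140.
So Waco→Market1 carries 30 crates.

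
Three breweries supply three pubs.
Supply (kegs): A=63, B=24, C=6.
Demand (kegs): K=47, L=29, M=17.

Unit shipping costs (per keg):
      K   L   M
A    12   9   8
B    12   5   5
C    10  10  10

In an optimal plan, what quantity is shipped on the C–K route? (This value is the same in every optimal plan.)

6

Solving gives:
  A–K: 41 kegs
  A–L: 5 kegs
  A–M: 17 kegs
  B–L: 24 kegs
  C–K: 6 kegs
Total cost = 853.
So C→K carries 6 kegs.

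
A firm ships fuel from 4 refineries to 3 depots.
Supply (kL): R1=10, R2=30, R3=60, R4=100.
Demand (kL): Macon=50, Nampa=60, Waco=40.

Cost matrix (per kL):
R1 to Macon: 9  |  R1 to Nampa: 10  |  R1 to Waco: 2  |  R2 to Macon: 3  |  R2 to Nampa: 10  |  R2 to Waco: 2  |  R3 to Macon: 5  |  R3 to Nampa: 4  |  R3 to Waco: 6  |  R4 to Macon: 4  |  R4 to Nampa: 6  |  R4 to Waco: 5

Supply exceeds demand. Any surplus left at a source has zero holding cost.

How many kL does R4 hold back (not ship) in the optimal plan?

Minimum-cost shipments:
  R1–Waco: 10 × 2 = 20
  R2–Waco: 30 × 2 = 60
  R3–Nampa: 60 × 4 = 240
  R4–Macon: 50 × 4 = 200
Total cost = 520.
R4 ships 50 of its 100, leaving 50.

50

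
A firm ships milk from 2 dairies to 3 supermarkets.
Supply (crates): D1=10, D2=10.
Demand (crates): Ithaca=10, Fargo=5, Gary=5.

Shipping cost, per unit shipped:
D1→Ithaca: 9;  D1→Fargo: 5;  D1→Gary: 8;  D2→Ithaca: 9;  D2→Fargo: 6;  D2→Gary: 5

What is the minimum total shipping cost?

A cheapest plan:
  D1->Ithaca: 5 crates
  D1->Fargo: 5 crates
  D2->Ithaca: 5 crates
  D2->Gary: 5 crates
Total cost = 140.

140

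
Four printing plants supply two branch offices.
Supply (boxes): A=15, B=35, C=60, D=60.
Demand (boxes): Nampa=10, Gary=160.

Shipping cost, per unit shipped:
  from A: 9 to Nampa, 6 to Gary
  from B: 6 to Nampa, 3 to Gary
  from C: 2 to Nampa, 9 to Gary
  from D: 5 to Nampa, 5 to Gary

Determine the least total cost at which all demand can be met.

One minimum-cost allocation:
  A->Gary: 15 × 6 = 90
  B->Gary: 35 × 3 = 105
  C->Nampa: 10 × 2 = 20
  C->Gary: 50 × 9 = 450
  D->Gary: 60 × 5 = 300
Total = 90 + 105 + 20 + 450 + 300 = 965.

965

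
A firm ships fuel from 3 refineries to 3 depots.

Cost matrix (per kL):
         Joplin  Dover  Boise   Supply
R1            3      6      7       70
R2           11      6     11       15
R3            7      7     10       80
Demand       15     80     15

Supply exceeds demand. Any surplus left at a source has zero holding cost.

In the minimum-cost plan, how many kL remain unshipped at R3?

55

An optimal plan:
  R1 to Joplin: 15 × 3 = 45
  R1 to Dover: 40 × 6 = 240
  R1 to Boise: 15 × 7 = 105
  R2 to Dover: 15 × 6 = 90
  R3 to Dover: 25 × 7 = 175
Total cost = 655.
R3 ships 25 of its 80, leaving 55.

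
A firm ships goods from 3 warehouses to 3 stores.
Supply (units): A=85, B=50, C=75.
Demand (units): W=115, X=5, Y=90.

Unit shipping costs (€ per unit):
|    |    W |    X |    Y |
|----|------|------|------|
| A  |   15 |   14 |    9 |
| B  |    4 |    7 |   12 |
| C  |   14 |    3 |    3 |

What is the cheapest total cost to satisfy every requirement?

A cheapest plan:
  A–W: 65 × €15 = €975
  A–Y: 20 × €9 = €180
  B–W: 50 × €4 = €200
  C–X: 5 × €3 = €15
  C–Y: 70 × €3 = €210
Total = 975 + 180 + 200 + 15 + 210 = €1580.
(Supply check: A ships 85; B ships 50; C ships 75.)

1580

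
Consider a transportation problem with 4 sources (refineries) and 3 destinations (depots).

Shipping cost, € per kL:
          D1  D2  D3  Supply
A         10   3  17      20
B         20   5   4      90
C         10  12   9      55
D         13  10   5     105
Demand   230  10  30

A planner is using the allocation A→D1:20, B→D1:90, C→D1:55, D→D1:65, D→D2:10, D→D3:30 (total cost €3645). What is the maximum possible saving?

Current plan cost = 20·10 + 90·20 + 55·10 + 65·13 + 10·10 + 30·5 = €3645.
Optimal plan:
  A to D1: 20 × €10 = €200
  B to D1: 50 × €20 = €1000
  B to D2: 10 × €5 = €50
  B to D3: 30 × €4 = €120
  C to D1: 55 × €10 = €550
  D to D1: 105 × €13 = €1365
Optimal cost = €3285.
Saving = 3645 − 3285 = €360.

360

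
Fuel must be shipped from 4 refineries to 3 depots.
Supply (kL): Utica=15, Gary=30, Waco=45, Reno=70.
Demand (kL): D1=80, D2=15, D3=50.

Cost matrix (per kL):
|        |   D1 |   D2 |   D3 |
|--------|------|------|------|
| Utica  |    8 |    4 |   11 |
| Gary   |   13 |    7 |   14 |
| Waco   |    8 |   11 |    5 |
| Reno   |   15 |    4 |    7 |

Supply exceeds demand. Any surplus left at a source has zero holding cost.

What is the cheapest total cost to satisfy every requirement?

An optimal shipping plan:
  Utica–D1: 15 × 8 = 120
  Gary–D1: 20 × 13 = 260
  Waco–D1: 45 × 8 = 360
  Reno–D2: 15 × 4 = 60
  Reno–D3: 50 × 7 = 350
Total = 120 + 260 + 360 + 60 + 350 = 1150.
(Supply check: Utica ships 15; Gary ships 20; Waco ships 45; Reno ships 65.)

1150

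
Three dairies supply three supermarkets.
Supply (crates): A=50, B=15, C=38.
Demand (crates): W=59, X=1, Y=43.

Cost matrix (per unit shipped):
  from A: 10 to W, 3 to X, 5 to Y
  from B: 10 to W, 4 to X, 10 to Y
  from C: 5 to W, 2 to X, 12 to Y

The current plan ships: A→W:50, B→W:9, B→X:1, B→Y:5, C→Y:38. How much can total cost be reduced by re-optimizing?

Current plan cost = 50·10 + 9·10 + 1·4 + 5·10 + 38·12 = 1100.
Optimal plan:
  A->W: 6 × 10 = 60
  A->X: 1 × 3 = 3
  A->Y: 43 × 5 = 215
  B->W: 15 × 10 = 150
  C->W: 38 × 5 = 190
Optimal cost = 618.
Saving = 1100 − 618 = 482.

482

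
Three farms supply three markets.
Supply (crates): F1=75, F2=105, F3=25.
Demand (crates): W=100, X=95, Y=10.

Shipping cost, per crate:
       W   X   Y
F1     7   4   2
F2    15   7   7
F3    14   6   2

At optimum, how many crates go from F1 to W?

Optimal shipments:
  F1 to W: 75 × 7 = 525
  F2 to W: 25 × 15 = 375
  F2 to X: 80 × 7 = 560
  F3 to X: 15 × 6 = 90
  F3 to Y: 10 × 2 = 20
Total cost = 1570.
So F1→W carries 75 crates.

75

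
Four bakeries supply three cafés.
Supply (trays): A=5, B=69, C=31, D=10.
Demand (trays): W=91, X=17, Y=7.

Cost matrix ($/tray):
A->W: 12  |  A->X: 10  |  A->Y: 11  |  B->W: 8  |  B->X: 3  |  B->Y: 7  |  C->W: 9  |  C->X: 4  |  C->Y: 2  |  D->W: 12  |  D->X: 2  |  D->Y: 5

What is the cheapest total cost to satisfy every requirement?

One minimum-cost allocation:
  A→W: 5 trays
  B→W: 62 trays
  B→X: 7 trays
  C→W: 24 trays
  C→Y: 7 trays
  D→X: 10 trays
Total cost = $827.

827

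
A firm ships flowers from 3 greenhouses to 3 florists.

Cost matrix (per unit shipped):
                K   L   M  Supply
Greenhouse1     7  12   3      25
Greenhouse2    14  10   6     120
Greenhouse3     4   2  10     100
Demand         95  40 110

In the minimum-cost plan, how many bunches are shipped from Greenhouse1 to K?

The minimum-cost plan:
  Greenhouse1→K: 25 × 7 = 175
  Greenhouse2→L: 10 × 10 = 100
  Greenhouse2→M: 110 × 6 = 660
  Greenhouse3→K: 70 × 4 = 280
  Greenhouse3→L: 30 × 2 = 60
Total cost = 1275.
So Greenhouse1→K carries 25 bunches.

25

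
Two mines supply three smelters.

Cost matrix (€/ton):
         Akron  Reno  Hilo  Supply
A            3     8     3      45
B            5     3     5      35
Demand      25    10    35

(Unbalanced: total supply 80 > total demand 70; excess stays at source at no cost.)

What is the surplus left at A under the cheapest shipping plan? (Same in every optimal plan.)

0

An optimal plan:
  A→Akron: 25 × €3 = €75
  A→Hilo: 20 × €3 = €60
  B→Reno: 10 × €3 = €30
  B→Hilo: 15 × €5 = €75
Total cost = €240.
A ships 45 of its 45, leaving 0.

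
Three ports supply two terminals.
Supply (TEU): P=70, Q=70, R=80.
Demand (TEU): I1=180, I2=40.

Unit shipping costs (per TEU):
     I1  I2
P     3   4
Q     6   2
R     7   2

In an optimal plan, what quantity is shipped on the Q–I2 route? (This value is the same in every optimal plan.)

Optimal shipments:
  P→I1: 70 TEU
  Q→I1: 70 TEU
  R→I1: 40 TEU
  R→I2: 40 TEU
Total cost = 990.
The route Q→I2 is not used.

0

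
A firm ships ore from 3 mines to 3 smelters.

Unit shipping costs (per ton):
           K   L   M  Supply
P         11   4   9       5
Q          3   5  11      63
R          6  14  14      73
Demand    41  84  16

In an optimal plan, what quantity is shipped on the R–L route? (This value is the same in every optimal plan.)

Optimal shipments:
  P->L: 5 × 4 = 20
  Q->L: 63 × 5 = 315
  R->K: 41 × 6 = 246
  R->L: 16 × 14 = 224
  R->M: 16 × 14 = 224
Total cost = 1029.
So R→L carries 16 tons.

16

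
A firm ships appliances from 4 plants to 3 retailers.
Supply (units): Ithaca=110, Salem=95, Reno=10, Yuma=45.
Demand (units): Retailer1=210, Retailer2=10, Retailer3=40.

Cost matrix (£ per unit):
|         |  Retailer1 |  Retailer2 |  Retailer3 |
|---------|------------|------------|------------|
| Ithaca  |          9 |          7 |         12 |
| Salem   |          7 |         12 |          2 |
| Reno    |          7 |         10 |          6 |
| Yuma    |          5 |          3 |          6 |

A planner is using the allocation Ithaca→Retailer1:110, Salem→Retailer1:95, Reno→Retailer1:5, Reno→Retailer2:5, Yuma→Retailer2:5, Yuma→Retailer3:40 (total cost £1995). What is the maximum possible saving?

Current plan cost = 110·9 + 95·7 + 5·7 + 5·10 + 5·3 + 40·6 = £1995.
Optimal plan:
  Ithaca->Retailer1: 100 units
  Ithaca->Retailer2: 10 units
  Salem->Retailer1: 55 units
  Salem->Retailer3: 40 units
  Reno->Retailer1: 10 units
  Yuma->Retailer1: 45 units
Optimal cost = £1730.
Saving = 1995 − 1730 = £265.

265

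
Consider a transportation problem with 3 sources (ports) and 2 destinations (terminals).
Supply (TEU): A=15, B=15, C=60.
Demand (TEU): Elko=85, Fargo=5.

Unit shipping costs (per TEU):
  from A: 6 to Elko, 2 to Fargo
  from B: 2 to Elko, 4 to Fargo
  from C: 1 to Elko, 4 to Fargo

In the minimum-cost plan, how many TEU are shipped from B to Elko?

Optimal shipments:
  A to Elko: 10 × 6 = 60
  A to Fargo: 5 × 2 = 10
  B to Elko: 15 × 2 = 30
  C to Elko: 60 × 1 = 60
Total cost = 160.
So B→Elko carries 15 TEU.

15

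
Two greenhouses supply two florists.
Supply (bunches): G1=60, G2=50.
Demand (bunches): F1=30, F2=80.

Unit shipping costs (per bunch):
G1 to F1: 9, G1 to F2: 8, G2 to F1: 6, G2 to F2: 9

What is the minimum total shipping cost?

840

One minimum-cost allocation:
  G1–F2: 60 bunches
  G2–F1: 30 bunches
  G2–F2: 20 bunches
Total cost = 840.
(Supply check: G1 ships 60; G2 ships 50.)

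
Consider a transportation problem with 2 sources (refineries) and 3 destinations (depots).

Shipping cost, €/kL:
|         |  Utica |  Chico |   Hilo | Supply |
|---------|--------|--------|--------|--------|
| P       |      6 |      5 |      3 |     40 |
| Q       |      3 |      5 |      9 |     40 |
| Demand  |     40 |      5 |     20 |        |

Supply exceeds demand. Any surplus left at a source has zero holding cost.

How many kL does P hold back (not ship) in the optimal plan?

15

Minimum-cost shipments:
  P→Chico: 5 × €5 = €25
  P→Hilo: 20 × €3 = €60
  Q→Utica: 40 × €3 = €120
Total cost = €205.
P ships 25 of its 40, leaving 15.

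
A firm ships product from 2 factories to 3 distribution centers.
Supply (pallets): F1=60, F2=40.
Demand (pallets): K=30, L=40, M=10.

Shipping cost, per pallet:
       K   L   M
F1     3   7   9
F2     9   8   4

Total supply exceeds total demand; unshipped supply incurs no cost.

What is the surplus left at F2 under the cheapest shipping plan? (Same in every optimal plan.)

20

Minimum-cost shipments:
  F1 to K: 30 pallets
  F1 to L: 30 pallets
  F2 to L: 10 pallets
  F2 to M: 10 pallets
Total cost = 420.
F2 ships 20 of its 40, leaving 20.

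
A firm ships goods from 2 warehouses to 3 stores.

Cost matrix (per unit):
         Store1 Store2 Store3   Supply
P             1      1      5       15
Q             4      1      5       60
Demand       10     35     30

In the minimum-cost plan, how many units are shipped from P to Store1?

10

Solving gives:
  P→Store1: 10 × 1 = 10
  P→Store2: 5 × 1 = 5
  Q→Store2: 30 × 1 = 30
  Q→Store3: 30 × 5 = 150
Total cost = 195.
So P→Store1 carries 10 units.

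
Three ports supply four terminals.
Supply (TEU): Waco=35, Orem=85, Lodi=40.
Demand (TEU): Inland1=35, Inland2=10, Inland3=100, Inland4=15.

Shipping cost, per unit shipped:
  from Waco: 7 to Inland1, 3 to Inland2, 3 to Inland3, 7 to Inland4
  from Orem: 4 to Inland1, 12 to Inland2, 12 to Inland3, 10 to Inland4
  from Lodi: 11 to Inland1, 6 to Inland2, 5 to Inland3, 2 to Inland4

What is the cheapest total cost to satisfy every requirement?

An optimal shipping plan:
  Waco->Inland2: 10 × 3 = 30
  Waco->Inland3: 25 × 3 = 75
  Orem->Inland1: 35 × 4 = 140
  Orem->Inland3: 50 × 12 = 600
  Lodi->Inland3: 25 × 5 = 125
  Lodi->Inland4: 15 × 2 = 30
Total = 30 + 75 + 140 + 600 + 125 + 30 = 1000.

1000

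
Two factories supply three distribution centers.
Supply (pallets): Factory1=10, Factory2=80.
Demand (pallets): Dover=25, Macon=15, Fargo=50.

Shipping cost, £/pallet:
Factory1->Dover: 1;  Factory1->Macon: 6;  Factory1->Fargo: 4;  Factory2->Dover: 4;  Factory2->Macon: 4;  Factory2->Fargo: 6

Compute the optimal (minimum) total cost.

An optimal shipping plan:
  Factory1–Dover: 10 pallets
  Factory2–Dover: 15 pallets
  Factory2–Macon: 15 pallets
  Factory2–Fargo: 50 pallets
Total cost = £430.

430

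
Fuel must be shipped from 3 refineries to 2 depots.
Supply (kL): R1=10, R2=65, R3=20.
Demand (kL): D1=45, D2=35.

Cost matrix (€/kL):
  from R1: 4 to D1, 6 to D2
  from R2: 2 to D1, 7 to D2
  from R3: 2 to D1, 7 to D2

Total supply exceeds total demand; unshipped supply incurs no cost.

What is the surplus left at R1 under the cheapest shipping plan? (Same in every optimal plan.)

Minimum-cost shipments:
  R1→D2: 10 × €6 = €60
  R2→D1: 45 × €2 = €90
  R2→D2: 5 × €7 = €35
  R3→D2: 20 × €7 = €140
Total cost = €325.
R1 ships 10 of its 10, leaving 0.

0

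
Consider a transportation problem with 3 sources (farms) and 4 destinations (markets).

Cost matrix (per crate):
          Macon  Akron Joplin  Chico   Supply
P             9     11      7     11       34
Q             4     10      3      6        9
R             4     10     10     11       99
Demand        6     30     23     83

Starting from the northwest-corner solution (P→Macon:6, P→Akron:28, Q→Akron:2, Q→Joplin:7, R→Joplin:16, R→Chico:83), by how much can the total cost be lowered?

Current plan cost = 6·9 + 28·11 + 2·10 + 7·3 + 16·10 + 83·11 = 1476.
Optimal plan:
  P–Joplin: 23 × 7 = 161
  P–Chico: 11 × 11 = 121
  Q–Chico: 9 × 6 = 54
  R–Macon: 6 × 4 = 24
  R–Akron: 30 × 10 = 300
  R–Chico: 63 × 11 = 693
Optimal cost = 1353.
Saving = 1476 − 1353 = 123.

123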